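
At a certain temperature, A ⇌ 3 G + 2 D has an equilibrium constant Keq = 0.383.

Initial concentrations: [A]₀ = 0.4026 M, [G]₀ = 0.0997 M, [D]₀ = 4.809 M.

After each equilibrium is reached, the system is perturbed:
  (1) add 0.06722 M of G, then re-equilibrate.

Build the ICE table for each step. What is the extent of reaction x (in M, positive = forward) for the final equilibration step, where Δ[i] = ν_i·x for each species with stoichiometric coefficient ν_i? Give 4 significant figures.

Q₀ = 0.05693 vs Keq = 0.383 ⇒ Q<K, forward
Step 1:
                    A           G           D
  I            0.4026      0.0997       4.809
  C          -0.02757     0.08272     0.05515
  E             0.375      0.1824       4.864
  solve Keq expr → x = 0.02757; check Q = 0.383
Then add 0.06722 M of G.
Step 2:
                    A           G           D
  I             0.375      0.2496       4.864
  C           0.02094    -0.06281    -0.04188
  E             0.396      0.1868       4.822
  solve Keq expr → x = -0.02094; check Q = 0.383

x = -0.02094 M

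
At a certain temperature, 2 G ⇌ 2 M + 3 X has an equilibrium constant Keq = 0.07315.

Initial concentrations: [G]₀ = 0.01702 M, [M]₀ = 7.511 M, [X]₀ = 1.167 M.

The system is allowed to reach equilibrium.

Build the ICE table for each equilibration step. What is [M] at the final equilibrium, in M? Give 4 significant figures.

Q₀ = 3.0952e+05 vs Keq = 0.07315 ⇒ Q>K, reverse
Step 1:
                  G         M         X
  init      0.01702     7.511     1.167
  Δ          0.7149   -0.7149    -1.072
  eq         0.7319     6.796   0.09467
  solve Keq expr → x = -0.3574; check Q = 0.07315

[M]_eq = 6.796 M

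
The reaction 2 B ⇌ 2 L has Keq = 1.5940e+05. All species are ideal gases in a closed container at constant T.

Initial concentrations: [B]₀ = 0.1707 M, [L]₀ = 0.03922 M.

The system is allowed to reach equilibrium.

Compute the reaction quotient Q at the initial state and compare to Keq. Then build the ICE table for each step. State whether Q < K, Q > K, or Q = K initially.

Q₀ = 0.05279 vs Keq = 1.5940e+05 ⇒ Q<K, forward
Step 1:
                   B          L
  I           0.1707    0.03922
  C          -0.1702     0.1702
  E       5.2447e-04     0.2094
  solve Keq expr → x = 0.08509; check Q = 1.5940e+05

Q₀ = 0.05279; Q < K (proceeds forward)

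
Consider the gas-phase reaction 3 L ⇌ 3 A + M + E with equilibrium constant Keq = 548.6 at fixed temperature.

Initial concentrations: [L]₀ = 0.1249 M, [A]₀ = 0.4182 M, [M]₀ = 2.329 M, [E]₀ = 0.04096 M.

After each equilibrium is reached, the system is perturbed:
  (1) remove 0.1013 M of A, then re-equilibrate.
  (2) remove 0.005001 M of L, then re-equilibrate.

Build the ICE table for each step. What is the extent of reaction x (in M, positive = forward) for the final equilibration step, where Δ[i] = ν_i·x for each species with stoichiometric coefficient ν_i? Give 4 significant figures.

x = -0.001499 M

Q₀ = 3.581 vs Keq = 548.6 ⇒ Q<K, forward
Step 1:
                   L          A          M          E
  init        0.1249     0.4182      2.329    0.04096
  Δ         -0.09061    0.09061     0.0302     0.0302
  eq         0.03429     0.5088      2.359    0.07116
  solve Keq expr → x = 0.0302; check Q = 548.6
Then remove 0.1013 M of A.
Step 2:
                   L          A          M          E
  init       0.03429     0.4075      2.359    0.07116
  Δ         -0.00614    0.00614   0.002047   0.002047
  eq         0.02815     0.4137      2.361    0.07321
  solve Keq expr → x = 0.002047; check Q = 548.6
Then remove 0.005001 M of L.
Step 3:
                   L          A          M          E
  init       0.02315     0.4137      2.361    0.07321
  Δ         0.004498  -0.004498  -0.001499  -0.001499
  eq         0.02765     0.4092       2.36    0.07171
  solve Keq expr → x = -0.001499; check Q = 548.6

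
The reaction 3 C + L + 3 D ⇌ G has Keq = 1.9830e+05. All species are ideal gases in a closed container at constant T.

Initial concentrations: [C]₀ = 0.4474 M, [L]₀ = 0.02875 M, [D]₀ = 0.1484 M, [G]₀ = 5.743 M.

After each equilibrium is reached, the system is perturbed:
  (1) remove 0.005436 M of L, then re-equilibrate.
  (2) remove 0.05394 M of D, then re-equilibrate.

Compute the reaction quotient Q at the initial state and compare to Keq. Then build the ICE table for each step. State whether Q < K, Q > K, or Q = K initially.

Q₀ = 6.8251e+05; Q > K (proceeds reverse)

Q₀ = 6.8251e+05 vs Keq = 1.9830e+05 ⇒ Q>K, reverse
Step 1:
                    C           L           D           G
  I            0.4474     0.02875      0.1484       5.743
  C           0.03604     0.01201     0.03604    -0.01201
  E            0.4834     0.04076      0.1844       5.731
  solve Keq expr → x = -0.01201; check Q = 1.9830e+05
Then remove 0.005436 M of L.
Step 2:
                    C           L           D           G
  I            0.4834     0.03533      0.1844       5.731
  C          0.004538    0.001513    0.004538   -0.001513
  E             0.488     0.03684       0.189       5.729
  solve Keq expr → x = -0.001513; check Q = 1.9830e+05
Then remove 0.05394 M of D.
Step 3:
                    C           L           D           G
  I             0.488     0.03684       0.135       5.729
  C           0.02953    0.009845     0.02953   -0.009845
  E            0.5175     0.04669      0.1646        5.72
  solve Keq expr → x = -0.009845; check Q = 1.9830e+05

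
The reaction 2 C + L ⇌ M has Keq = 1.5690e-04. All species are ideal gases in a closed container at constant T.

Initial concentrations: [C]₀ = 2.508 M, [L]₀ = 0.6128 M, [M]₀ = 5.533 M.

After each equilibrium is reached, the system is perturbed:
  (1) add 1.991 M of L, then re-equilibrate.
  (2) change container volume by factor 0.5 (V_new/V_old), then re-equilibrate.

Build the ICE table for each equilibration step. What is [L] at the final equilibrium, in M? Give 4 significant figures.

Q₀ = 1.435 vs Keq = 1.5690e-04 ⇒ Q>K, reverse
Step 1:
                  C         L         M
  init        2.508    0.6128     5.533
  Δ           10.74     5.368    -5.368
  eq          13.24     5.981    0.1646
  solve Keq expr → x = -5.368; check Q = 1.5690e-04
Then add 1.991 M of L.
Step 2:
                  C         L         M
  init        13.24     7.972    0.1646
  Δ         -0.1003  -0.05013   0.05013
  eq          13.14     7.922    0.2148
  solve Keq expr → x = 0.05013; check Q = 1.5690e-04
Then change container volume by factor 0.5 (V_new/V_old).
Step 3:
                  C         L         M
  init        26.29     15.84    0.4295
  Δ          -1.916    -0.958     0.958
  eq          24.37     14.89     1.387
  solve Keq expr → x = 0.958; check Q = 1.5690e-04

[L]_eq = 14.89 M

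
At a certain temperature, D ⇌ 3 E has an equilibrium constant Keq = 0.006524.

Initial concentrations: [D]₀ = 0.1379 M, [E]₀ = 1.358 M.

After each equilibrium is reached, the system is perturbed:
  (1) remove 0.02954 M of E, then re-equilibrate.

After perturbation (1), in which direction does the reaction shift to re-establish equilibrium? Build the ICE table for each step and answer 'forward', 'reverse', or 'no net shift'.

Q₀ = 18.16 vs Keq = 0.006524 ⇒ Q>K, reverse
Step 1:
                   D          E
  init        0.1379      1.358
  Δ            0.402     -1.206
  eq          0.5399     0.1521
  solve Keq expr → x = -0.402; check Q = 0.006524
Then remove 0.02954 M of E.
Step 2:
                   D          E
  init        0.5399     0.1226
  Δ        -0.009546    0.02864
  eq          0.5303     0.1512
  solve Keq expr → x = 0.009546; check Q = 0.006524

Direction: forward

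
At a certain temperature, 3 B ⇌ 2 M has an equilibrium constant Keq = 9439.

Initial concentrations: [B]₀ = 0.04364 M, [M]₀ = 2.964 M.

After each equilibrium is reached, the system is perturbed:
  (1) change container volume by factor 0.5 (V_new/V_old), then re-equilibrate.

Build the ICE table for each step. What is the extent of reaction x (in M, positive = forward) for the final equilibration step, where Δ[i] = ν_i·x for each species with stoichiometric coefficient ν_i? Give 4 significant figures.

x = 0.01317 M

Q₀ = 1.0571e+05 vs Keq = 9439 ⇒ Q>K, reverse
Step 1:
                  B         M
  Initial   0.04364     2.964
  Change    0.05322  -0.03548
  Equil     0.09686     2.929
  solve Keq expr → x = -0.01774; check Q = 9439
Then change container volume by factor 0.5 (V_new/V_old).
Step 2:
                  B         M
  Initial    0.1937     5.857
  Change    -0.0395   0.02633
  Equil      0.1542     5.883
  solve Keq expr → x = 0.01317; check Q = 9439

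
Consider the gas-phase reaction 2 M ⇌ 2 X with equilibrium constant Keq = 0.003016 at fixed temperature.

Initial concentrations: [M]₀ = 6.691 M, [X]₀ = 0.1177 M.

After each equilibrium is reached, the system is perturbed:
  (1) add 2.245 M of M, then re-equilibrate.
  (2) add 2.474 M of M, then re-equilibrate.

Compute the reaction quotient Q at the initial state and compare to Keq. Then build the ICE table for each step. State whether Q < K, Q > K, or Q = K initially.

Q₀ = 3.0944e-04; Q < K (proceeds forward)

Q₀ = 3.0944e-04 vs Keq = 0.003016 ⇒ Q<K, forward
Step 1:
                    M           X
  Initial       6.691      0.1177
  Change      -0.2368      0.2368
  Equil         6.454      0.3545
  solve Keq expr → x = 0.1184; check Q = 0.003016
Then add 2.245 M of M.
Step 2:
                    M           X
  Initial       8.699      0.3545
  Change      -0.1169      0.1169
  Equil         8.582      0.4713
  solve Keq expr → x = 0.05844; check Q = 0.003016
Then add 2.474 M of M.
Step 3:
                    M           X
  Initial       11.06      0.4713
  Change      -0.1288      0.1288
  Equil         10.93      0.6001
  solve Keq expr → x = 0.0644; check Q = 0.003016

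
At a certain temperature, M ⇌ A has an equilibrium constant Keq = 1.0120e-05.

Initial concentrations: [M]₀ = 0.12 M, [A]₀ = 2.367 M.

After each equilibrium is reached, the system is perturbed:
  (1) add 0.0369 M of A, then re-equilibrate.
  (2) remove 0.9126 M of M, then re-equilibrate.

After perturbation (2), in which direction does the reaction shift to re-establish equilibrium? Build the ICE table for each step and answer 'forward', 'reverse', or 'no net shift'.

Direction: reverse

Q₀ = 19.73 vs Keq = 1.0120e-05 ⇒ Q>K, reverse
Step 1:
                    M           A
  Initial        0.12       2.367
  Change        2.367      -2.367
  Equil         2.487  2.5168e-05
  solve Keq expr → x = -2.367; check Q = 1.0120e-05
Then add 0.0369 M of A.
Step 2:
                    M           A
  Initial       2.487     0.03693
  Change       0.0369     -0.0369
  Equil         2.524  2.5542e-05
  solve Keq expr → x = -0.0369; check Q = 1.0120e-05
Then remove 0.9126 M of M.
Step 3:
                    M           A
  Initial       1.611  2.5542e-05
  Change   9.2354e-06 -9.2354e-06
  Equil         1.611  1.6306e-05
  solve Keq expr → x = -9.2354e-06; check Q = 1.0120e-05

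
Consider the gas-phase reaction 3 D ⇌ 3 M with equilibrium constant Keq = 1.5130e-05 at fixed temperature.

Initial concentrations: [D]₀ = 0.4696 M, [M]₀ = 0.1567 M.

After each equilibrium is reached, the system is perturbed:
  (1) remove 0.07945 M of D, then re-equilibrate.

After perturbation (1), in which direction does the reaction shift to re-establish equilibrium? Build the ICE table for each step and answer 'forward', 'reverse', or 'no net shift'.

Q₀ = 0.03716 vs Keq = 1.5130e-05 ⇒ Q>K, reverse
Step 1:
                  D         M
  Initial    0.4696    0.1567
  Change     0.1416   -0.1416
  Equil      0.6112   0.01512
  solve Keq expr → x = -0.04719; check Q = 1.5130e-05
Then remove 0.07945 M of D.
Step 2:
                  D         M
  Initial    0.5317   0.01512
  Change   0.001918 -0.001918
  Equil      0.5337    0.0132
  solve Keq expr → x = -6.3921e-04; check Q = 1.5130e-05

Direction: reverse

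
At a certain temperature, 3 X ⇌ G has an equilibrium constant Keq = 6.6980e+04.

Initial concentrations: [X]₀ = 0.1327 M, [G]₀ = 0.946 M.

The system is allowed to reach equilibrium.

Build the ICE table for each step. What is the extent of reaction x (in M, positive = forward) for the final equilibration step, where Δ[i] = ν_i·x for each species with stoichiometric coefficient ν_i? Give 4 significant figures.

Q₀ = 404.8 vs Keq = 6.6980e+04 ⇒ Q<K, forward
Step 1:
                    X           G
  I            0.1327       0.946
  C           -0.1082     0.03607
  E           0.02448      0.9821
  solve Keq expr → x = 0.03607; check Q = 6.6980e+04

x = 0.03607 M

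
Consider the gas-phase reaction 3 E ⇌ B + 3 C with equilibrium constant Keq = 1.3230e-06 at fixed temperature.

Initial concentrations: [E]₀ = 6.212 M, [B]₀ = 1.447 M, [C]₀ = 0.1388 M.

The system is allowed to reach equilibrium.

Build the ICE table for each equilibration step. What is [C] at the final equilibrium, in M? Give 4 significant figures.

[C]_eq = 0.06141 M

Q₀ = 1.6141e-05 vs Keq = 1.3230e-06 ⇒ Q>K, reverse
Step 1:
                    E           B           C
  init          6.212       1.447      0.1388
  Δ           0.07739     -0.0258    -0.07739
  eq            6.289       1.421     0.06141
  solve Keq expr → x = -0.0258; check Q = 1.3230e-06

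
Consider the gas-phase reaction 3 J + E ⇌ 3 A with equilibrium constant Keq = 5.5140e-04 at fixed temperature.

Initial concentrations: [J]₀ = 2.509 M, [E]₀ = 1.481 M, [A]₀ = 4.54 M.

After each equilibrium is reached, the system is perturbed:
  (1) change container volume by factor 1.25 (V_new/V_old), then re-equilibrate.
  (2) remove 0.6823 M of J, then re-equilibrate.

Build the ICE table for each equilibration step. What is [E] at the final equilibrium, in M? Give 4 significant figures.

[E]_eq = 2.235 M

Q₀ = 4 vs Keq = 5.5140e-04 ⇒ Q>K, reverse
Step 1:
                    J           E           A
  init          2.509       1.481        4.54
  Δ             3.813       1.271      -3.813
  eq            6.322       2.752      0.7265
  solve Keq expr → x = -1.271; check Q = 5.5140e-04
Then change container volume by factor 1.25 (V_new/V_old).
Step 2:
                    J           E           A
  init          5.058       2.202      0.5812
  Δ           0.03674     0.01225    -0.03674
  eq            5.095       2.214      0.5445
  solve Keq expr → x = -0.01225; check Q = 5.5140e-04
Then remove 0.6823 M of J.
Step 3:
                    J           E           A
  init          4.412       2.214      0.5445
  Δ           0.06449      0.0215    -0.06449
  eq            4.477       2.235        0.48
  solve Keq expr → x = -0.0215; check Q = 5.5140e-04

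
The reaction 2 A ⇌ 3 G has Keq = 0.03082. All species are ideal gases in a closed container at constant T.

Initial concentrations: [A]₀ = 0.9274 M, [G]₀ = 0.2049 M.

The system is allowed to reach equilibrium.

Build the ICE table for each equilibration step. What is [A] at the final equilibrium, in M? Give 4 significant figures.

Q₀ = 0.01 vs Keq = 0.03082 ⇒ Q<K, forward
Step 1:
                   A          G
  init        0.9274     0.2049
  Δ         -0.05433     0.0815
  eq          0.8731     0.2864
  solve Keq expr → x = 0.02717; check Q = 0.03082

[A]_eq = 0.8731 M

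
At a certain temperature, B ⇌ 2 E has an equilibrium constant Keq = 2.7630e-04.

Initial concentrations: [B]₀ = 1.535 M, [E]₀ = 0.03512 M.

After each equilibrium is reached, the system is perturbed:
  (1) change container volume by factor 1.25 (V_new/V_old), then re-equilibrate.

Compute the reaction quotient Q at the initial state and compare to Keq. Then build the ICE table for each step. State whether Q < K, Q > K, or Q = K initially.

Q₀ = 8.0353e-04 vs Keq = 2.7630e-04 ⇒ Q>K, reverse
Step 1:
                   B          E
  Initial      1.535    0.03512
  Change    0.007239   -0.01448
  Equil        1.542    0.02064
  solve Keq expr → x = -0.007239; check Q = 2.7630e-04
Then change container volume by factor 1.25 (V_new/V_old).
Step 2:
                   B          E
  Initial      1.234    0.01651
  Change  -9.7098e-04   0.001942
  Equil        1.233    0.01846
  solve Keq expr → x = 9.7098e-04; check Q = 2.7630e-04

Q₀ = 8.0353e-04; Q > K (proceeds reverse)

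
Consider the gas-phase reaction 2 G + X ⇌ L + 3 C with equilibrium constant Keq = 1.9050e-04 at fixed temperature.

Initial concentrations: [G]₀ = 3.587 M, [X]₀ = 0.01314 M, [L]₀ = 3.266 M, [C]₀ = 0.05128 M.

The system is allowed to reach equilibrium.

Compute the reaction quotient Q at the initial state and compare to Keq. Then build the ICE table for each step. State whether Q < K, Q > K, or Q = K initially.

Q₀ = 0.002605; Q > K (proceeds reverse)

Q₀ = 0.002605 vs Keq = 1.9050e-04 ⇒ Q>K, reverse
Step 1:
                    G           X           L           C
  Initial       3.587     0.01314       3.266     0.05128
  Change      0.01721    0.008604   -0.008604    -0.02581
  Equil         3.604     0.02174       3.257     0.02547
  solve Keq expr → x = -0.008604; check Q = 1.9050e-04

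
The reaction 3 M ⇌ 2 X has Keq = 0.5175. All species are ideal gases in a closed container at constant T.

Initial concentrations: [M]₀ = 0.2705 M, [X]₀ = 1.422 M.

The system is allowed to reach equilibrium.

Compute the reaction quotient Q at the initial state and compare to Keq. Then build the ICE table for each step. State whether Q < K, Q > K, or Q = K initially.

Q₀ = 102.2; Q > K (proceeds reverse)

Q₀ = 102.2 vs Keq = 0.5175 ⇒ Q>K, reverse
Step 1:
                   M          X
  init        0.2705      1.422
  Δ           0.8512    -0.5674
  eq           1.122     0.8546
  solve Keq expr → x = -0.2837; check Q = 0.5175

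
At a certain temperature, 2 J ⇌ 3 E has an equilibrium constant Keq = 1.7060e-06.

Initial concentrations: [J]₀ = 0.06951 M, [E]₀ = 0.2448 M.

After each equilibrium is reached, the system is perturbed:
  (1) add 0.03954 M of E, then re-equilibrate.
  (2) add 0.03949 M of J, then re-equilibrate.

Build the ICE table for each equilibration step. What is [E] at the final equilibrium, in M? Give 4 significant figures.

Q₀ = 3.036 vs Keq = 1.7060e-06 ⇒ Q>K, reverse
Step 1:
                    J           E
  I           0.06951      0.2448
  C            0.1602     -0.2403
  E            0.2297    0.004482
  solve Keq expr → x = -0.08011; check Q = 1.7060e-06
Then add 0.03954 M of E.
Step 2:
                    J           E
  I            0.2297     0.04402
  C           0.02614    -0.03921
  E            0.2559    0.004816
  solve Keq expr → x = -0.01307; check Q = 1.7060e-06
Then add 0.03949 M of J.
Step 3:
                    J           E
  I            0.2953    0.004816
  C       -3.1983e-04  4.7974e-04
  E             0.295    0.005295
  solve Keq expr → x = 1.5991e-04; check Q = 1.7060e-06

[E]_eq = 0.005295 M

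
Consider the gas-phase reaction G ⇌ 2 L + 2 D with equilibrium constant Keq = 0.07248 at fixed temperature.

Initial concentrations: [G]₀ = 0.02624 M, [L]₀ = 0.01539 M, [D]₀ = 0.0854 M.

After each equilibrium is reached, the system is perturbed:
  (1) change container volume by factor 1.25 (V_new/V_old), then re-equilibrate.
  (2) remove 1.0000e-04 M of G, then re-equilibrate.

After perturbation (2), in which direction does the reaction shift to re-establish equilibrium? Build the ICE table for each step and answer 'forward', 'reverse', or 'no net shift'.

Direction: reverse

Q₀ = 6.5831e-05 vs Keq = 0.07248 ⇒ Q<K, forward
Step 1:
                    G           L           D
  I           0.02624     0.01539      0.0854
  C          -0.02514     0.05029     0.05029
  E          0.001096     0.06568      0.1357
  solve Keq expr → x = 0.02514; check Q = 0.07248
Then change container volume by factor 1.25 (V_new/V_old).
Step 2:
                    G           L           D
  I        8.7661e-04     0.05254      0.1086
  C       -4.0681e-04  8.1362e-04  8.1362e-04
  E        4.6979e-04     0.05336      0.1094
  solve Keq expr → x = 4.0681e-04; check Q = 0.07248
Then remove 1.0000e-04 M of G.
Step 3:
                    G           L           D
  I        3.6979e-04     0.05336      0.1094
  C        9.5039e-05 -1.9008e-04 -1.9008e-04
  E        4.6483e-04     0.05317      0.1092
  solve Keq expr → x = -9.5039e-05; check Q = 0.07248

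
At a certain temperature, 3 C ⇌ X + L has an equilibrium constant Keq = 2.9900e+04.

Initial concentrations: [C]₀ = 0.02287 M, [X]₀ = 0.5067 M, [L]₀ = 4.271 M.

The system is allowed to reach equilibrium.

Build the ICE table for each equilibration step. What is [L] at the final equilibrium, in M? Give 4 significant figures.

[L]_eq = 4.265 M

Q₀ = 1.8092e+05 vs Keq = 2.9900e+04 ⇒ Q>K, reverse
Step 1:
                    C           X           L
  Initial     0.02287      0.5067       4.271
  Change      0.01861   -0.006205   -0.006205
  Equil       0.04148      0.5005       4.265
  solve Keq expr → x = -0.006205; check Q = 2.9900e+04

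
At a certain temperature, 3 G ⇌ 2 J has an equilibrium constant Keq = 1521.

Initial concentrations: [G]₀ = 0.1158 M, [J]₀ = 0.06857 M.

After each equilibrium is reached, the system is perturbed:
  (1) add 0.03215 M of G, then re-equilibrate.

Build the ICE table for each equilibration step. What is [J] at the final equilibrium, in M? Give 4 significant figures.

[J]_eq = 0.1508 M

Q₀ = 3.028 vs Keq = 1521 ⇒ Q<K, forward
Step 1:
                  G         J
  init       0.1158   0.06857
  Δ        -0.09339   0.06226
  eq        0.02241    0.1308
  solve Keq expr → x = 0.03113; check Q = 1521
Then add 0.03215 M of G.
Step 2:
                  G         J
  init      0.05456    0.1308
  Δ        -0.02993   0.01995
  eq        0.02463    0.1508
  solve Keq expr → x = 0.009975; check Q = 1521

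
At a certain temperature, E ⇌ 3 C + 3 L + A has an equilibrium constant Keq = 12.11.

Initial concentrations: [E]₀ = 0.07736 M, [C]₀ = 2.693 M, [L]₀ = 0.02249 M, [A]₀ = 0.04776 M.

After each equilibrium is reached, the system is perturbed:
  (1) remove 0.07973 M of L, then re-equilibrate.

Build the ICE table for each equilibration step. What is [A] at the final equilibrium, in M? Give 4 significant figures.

Q₀ = 1.3716e-04 vs Keq = 12.11 ⇒ Q<K, forward
Step 1:
                  E         C         L         A
  init      0.07736     2.693   0.02249   0.04776
  Δ        -0.07376    0.2213    0.2213   0.07376
  eq       0.003598     2.914    0.2438    0.1215
  solve Keq expr → x = 0.07376; check Q = 12.11
Then remove 0.07973 M of L.
Step 2:
                  E         C         L         A
  init     0.003598     2.914     0.164    0.1215
  Δ       -0.002323  0.006969  0.006969  0.002323
  eq       0.001275     2.921     0.171    0.1238
  solve Keq expr → x = 0.002323; check Q = 12.11

[A]_eq = 0.1238 M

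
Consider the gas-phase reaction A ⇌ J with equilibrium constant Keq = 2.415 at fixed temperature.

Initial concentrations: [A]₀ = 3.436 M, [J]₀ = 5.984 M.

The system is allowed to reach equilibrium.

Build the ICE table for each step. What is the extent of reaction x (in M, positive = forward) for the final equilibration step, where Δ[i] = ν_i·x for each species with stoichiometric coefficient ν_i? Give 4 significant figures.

x = 0.6776 M

Q₀ = 1.742 vs Keq = 2.415 ⇒ Q<K, forward
Step 1:
                  A         J
  Initial     3.436     5.984
  Change    -0.6776    0.6776
  Equil       2.758     6.662
  solve Keq expr → x = 0.6776; check Q = 2.415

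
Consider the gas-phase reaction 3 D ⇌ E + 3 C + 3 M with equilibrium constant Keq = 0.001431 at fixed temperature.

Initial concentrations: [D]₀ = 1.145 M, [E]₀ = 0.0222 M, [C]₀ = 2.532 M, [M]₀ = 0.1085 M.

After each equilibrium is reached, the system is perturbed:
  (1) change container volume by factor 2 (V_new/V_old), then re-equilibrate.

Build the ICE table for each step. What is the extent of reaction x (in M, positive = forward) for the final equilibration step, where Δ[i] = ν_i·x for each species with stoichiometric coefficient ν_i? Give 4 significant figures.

x = 0.01793 M

Q₀ = 3.0663e-04 vs Keq = 0.001431 ⇒ Q<K, forward
Step 1:
                    D           E           C           M
  init          1.145      0.0222       2.532      0.1085
  Δ          -0.03925     0.01308     0.03925     0.03925
  eq            1.106     0.03528       2.571      0.1478
  solve Keq expr → x = 0.01308; check Q = 0.001431
Then change container volume by factor 2 (V_new/V_old).
Step 2:
                    D           E           C           M
  init         0.5529     0.01764       1.286     0.07388
  Δ          -0.05379     0.01793     0.05379     0.05379
  eq           0.4991     0.03557       1.339      0.1277
  solve Keq expr → x = 0.01793; check Q = 0.001431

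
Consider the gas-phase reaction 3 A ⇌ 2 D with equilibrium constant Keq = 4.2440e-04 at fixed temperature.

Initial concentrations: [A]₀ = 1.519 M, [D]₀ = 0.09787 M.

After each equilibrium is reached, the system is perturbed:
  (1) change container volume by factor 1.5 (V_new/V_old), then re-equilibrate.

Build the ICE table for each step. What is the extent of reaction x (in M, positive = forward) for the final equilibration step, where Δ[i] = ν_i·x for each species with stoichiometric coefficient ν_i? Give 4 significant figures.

x = -0.002441 M

Q₀ = 0.002733 vs Keq = 4.2440e-04 ⇒ Q>K, reverse
Step 1:
                   A          D
  I            1.519    0.09787
  C          0.08408   -0.05606
  E            1.603    0.04181
  solve Keq expr → x = -0.02803; check Q = 4.2440e-04
Then change container volume by factor 1.5 (V_new/V_old).
Step 2:
                   A          D
  I            1.069    0.02788
  C         0.007322  -0.004881
  E            1.076    0.02299
  solve Keq expr → x = -0.002441; check Q = 4.2440e-04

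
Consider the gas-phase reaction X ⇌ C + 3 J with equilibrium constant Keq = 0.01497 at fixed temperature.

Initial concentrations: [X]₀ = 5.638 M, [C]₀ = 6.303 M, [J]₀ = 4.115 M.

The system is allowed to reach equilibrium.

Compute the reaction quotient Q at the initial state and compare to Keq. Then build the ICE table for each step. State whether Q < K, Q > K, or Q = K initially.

Q₀ = 77.9; Q > K (proceeds reverse)

Q₀ = 77.9 vs Keq = 0.01497 ⇒ Q>K, reverse
Step 1:
                  X         C         J
  I           5.638     6.303     4.115
  C            1.28     -1.28    -3.841
  E           6.918     5.023    0.2742
  solve Keq expr → x = -1.28; check Q = 0.01497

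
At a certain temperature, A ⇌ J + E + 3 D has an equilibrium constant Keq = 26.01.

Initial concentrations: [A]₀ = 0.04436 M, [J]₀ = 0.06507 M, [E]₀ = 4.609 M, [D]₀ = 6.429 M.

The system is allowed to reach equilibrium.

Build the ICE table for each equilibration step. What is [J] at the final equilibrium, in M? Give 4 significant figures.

Q₀ = 1796 vs Keq = 26.01 ⇒ Q>K, reverse
Step 1:
                  A         J         E         D
  Initial   0.04436   0.06507     4.609     6.429
  Change    0.06255  -0.06255  -0.06255   -0.1877
  Equil      0.1069  0.002516     4.546     6.241
  solve Keq expr → x = -0.06255; check Q = 26.01

[J]_eq = 0.002516 M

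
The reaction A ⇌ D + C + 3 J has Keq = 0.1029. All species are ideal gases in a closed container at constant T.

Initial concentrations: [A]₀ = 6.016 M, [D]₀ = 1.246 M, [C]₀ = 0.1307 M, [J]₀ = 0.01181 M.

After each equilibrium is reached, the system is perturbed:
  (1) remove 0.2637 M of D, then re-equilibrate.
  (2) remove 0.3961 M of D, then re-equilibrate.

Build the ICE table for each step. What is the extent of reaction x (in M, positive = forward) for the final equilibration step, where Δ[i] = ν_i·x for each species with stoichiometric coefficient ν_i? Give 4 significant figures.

Q₀ = 4.4590e-08 vs Keq = 0.1029 ⇒ Q<K, forward
Step 1:
                  A         D         C         J
  Initial     6.016     1.246    0.1307   0.01181
  Change     -0.312     0.312     0.312    0.9359
  Equil       5.704     1.558    0.4427    0.9477
  solve Keq expr → x = 0.312; check Q = 0.1029
Then remove 0.2637 M of D.
Step 2:
                  A         D         C         J
  Initial     5.704     1.294    0.4427    0.9477
  Change    -0.0149    0.0149    0.0149    0.0447
  Equil       5.689     1.309    0.4576    0.9924
  solve Keq expr → x = 0.0149; check Q = 0.1029
Then remove 0.3961 M of D.
Step 3:
                  A         D         C         J
  Initial     5.689    0.9131    0.4576    0.9924
  Change    -0.0299    0.0299    0.0299   0.08969
  Equil       5.659     0.943    0.4875     1.082
  solve Keq expr → x = 0.0299; check Q = 0.1029

x = 0.0299 M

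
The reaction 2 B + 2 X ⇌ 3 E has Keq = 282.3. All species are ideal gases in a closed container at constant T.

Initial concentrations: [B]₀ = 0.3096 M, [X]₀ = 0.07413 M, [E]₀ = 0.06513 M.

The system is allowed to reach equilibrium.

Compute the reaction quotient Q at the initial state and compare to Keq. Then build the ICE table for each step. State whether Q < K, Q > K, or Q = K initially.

Q₀ = 0.5245; Q < K (proceeds forward)

Q₀ = 0.5245 vs Keq = 282.3 ⇒ Q<K, forward
Step 1:
                    B           X           E
  init         0.3096     0.07413     0.06513
  Δ          -0.05965    -0.05965     0.08948
  eq           0.2499     0.01448      0.1546
  solve Keq expr → x = 0.02983; check Q = 282.3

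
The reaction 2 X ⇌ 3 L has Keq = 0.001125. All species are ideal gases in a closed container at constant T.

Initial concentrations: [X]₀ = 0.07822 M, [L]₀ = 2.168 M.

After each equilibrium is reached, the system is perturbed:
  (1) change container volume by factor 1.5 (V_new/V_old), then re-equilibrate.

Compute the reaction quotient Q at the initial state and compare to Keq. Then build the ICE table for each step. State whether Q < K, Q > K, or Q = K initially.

Q₀ = 1665; Q > K (proceeds reverse)

Q₀ = 1665 vs Keq = 0.001125 ⇒ Q>K, reverse
Step 1:
                    X           L
  I           0.07822       2.168
  C             1.357      -2.036
  E             1.435      0.1323
  solve Keq expr → x = -0.6786; check Q = 0.001125
Then change container volume by factor 1.5 (V_new/V_old).
Step 2:
                    X           L
  I            0.9569     0.08823
  C          -0.00813     0.01219
  E            0.9488      0.1004
  solve Keq expr → x = 0.004065; check Q = 0.001125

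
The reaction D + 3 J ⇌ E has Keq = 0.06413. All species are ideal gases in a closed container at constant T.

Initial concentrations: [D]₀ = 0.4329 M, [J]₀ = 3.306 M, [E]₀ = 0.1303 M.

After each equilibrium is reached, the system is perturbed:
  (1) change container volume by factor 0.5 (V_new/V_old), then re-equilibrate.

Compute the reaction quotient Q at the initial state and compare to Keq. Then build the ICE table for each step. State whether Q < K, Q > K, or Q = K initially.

Q₀ = 0.00833; Q < K (proceeds forward)

Q₀ = 0.00833 vs Keq = 0.06413 ⇒ Q<K, forward
Step 1:
                  D         J         E
  I          0.4329     3.306    0.1303
  C         -0.1896   -0.5689    0.1896
  E          0.2433     2.737    0.3199
  solve Keq expr → x = 0.1896; check Q = 0.06413
Then change container volume by factor 0.5 (V_new/V_old).
Step 2:
                  D         J         E
  I          0.4866     5.474    0.6398
  C         -0.3226   -0.9677    0.3226
  E           0.164     4.507    0.9624
  solve Keq expr → x = 0.3226; check Q = 0.06413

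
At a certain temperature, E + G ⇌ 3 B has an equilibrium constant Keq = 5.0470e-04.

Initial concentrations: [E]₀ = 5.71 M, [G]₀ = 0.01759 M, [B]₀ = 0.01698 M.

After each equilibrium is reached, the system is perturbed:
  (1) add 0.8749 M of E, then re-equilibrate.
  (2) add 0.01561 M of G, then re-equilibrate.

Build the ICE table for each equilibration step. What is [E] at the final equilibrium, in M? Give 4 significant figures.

Q₀ = 4.8743e-05 vs Keq = 5.0470e-04 ⇒ Q<K, forward
Step 1:
                    E           G           B
  I              5.71     0.01759     0.01698
  C         -0.005287   -0.005287     0.01586
  E             5.705      0.0123     0.03284
  solve Keq expr → x = 0.005287; check Q = 5.0470e-04
Then add 0.8749 M of E.
Step 2:
                    E           G           B
  I              6.58      0.0123     0.03284
  C       -4.0547e-04 -4.0547e-04    0.001216
  E             6.579      0.0119     0.03406
  solve Keq expr → x = 4.0547e-04; check Q = 5.0470e-04
Then add 0.01561 M of G.
Step 3:
                    E           G           B
  I             6.579     0.02751     0.03406
  C         -0.003075   -0.003075    0.009225
  E             6.576     0.02443     0.04328
  solve Keq expr → x = 0.003075; check Q = 5.0470e-04

[E]_eq = 6.576 M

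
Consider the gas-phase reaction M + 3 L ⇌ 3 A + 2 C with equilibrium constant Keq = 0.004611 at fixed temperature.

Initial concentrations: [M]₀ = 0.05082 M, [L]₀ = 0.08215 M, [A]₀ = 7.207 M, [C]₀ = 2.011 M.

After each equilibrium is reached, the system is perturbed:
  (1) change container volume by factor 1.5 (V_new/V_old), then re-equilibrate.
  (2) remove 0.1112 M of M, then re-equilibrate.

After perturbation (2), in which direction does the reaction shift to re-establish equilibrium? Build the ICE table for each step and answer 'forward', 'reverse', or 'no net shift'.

Q₀ = 5.3732e+07 vs Keq = 0.004611 ⇒ Q>K, reverse
Step 1:
                   M          L          A          C
  Initial    0.05082    0.08215      7.207      2.011
  Change      0.9847      2.954     -2.954     -1.969
  Equil        1.035      3.036      4.253    0.04168
  solve Keq expr → x = -0.9847; check Q = 0.004611
Then change container volume by factor 1.5 (V_new/V_old).
Step 2:
                   M          L          A          C
  Initial     0.6903      2.024      2.835    0.02779
  Change     -0.0029  -0.008699   0.008699     0.0058
  Equil       0.6874      2.015      2.844    0.03358
  solve Keq expr → x = 0.0029; check Q = 0.004611
Then remove 0.1112 M of M.
Step 3:
                   M          L          A          C
  Initial     0.5762      2.015      2.844    0.03358
  Change    0.001323   0.003968  -0.003968  -0.002645
  Equil       0.5775      2.019       2.84    0.03094
  solve Keq expr → x = -0.001323; check Q = 0.004611

Direction: reverse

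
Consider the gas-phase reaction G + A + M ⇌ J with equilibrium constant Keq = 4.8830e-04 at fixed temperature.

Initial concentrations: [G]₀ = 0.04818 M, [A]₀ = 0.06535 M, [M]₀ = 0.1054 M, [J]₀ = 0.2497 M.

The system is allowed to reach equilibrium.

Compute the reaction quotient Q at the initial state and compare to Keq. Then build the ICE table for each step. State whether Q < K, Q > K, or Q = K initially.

Q₀ = 752.4 vs Keq = 4.8830e-04 ⇒ Q>K, reverse
Step 1:
                  G         A         M         J
  Initial   0.04818   0.06535    0.1054    0.2497
  Change     0.2497    0.2497    0.2497   -0.2497
  Equil      0.2979     0.315    0.3551 1.6270e-05
  solve Keq expr → x = -0.2497; check Q = 4.8830e-04

Q₀ = 752.4; Q > K (proceeds reverse)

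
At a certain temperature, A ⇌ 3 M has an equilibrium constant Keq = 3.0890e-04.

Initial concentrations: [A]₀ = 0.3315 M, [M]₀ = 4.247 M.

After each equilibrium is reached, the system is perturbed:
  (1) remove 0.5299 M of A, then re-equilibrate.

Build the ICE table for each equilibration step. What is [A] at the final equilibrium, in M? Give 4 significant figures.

Q₀ = 231.1 vs Keq = 3.0890e-04 ⇒ Q>K, reverse
Step 1:
                  A         M
  I          0.3315     4.247
  C           1.389    -4.166
  E            1.72     0.081
  solve Keq expr → x = -1.389; check Q = 3.0890e-04
Then remove 0.5299 M of A.
Step 2:
                  A         M
  I            1.19     0.081
  C        0.003098 -0.009294
  E           1.193    0.0717
  solve Keq expr → x = -0.003098; check Q = 3.0890e-04

[A]_eq = 1.193 M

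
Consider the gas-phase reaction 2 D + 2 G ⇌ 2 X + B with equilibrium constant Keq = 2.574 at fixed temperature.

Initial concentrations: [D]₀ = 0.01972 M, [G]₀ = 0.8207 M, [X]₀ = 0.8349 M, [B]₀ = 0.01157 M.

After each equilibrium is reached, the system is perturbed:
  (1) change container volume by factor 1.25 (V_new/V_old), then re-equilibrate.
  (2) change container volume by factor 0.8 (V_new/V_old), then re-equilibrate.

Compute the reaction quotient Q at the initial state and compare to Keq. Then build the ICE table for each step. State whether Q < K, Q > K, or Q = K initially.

Q₀ = 30.79; Q > K (proceeds reverse)

Q₀ = 30.79 vs Keq = 2.574 ⇒ Q>K, reverse
Step 1:
                   D          G          X          B
  init       0.01972     0.8207     0.8349    0.01157
  Δ           0.0162     0.0162    -0.0162    -0.0081
  eq         0.03592     0.8369     0.8187    0.00347
  solve Keq expr → x = -0.0081; check Q = 2.574
Then change container volume by factor 1.25 (V_new/V_old).
Step 2:
                   D          G          X          B
  init       0.02874     0.6695      0.655   0.002776
  Δ       8.2744e-04 8.2744e-04 -8.2744e-04 -4.1372e-04
  eq         0.02956     0.6703     0.6541   0.002363
  solve Keq expr → x = -4.1372e-04; check Q = 2.574
Then change container volume by factor 0.8 (V_new/V_old).
Step 3:
                   D          G          X          B
  init       0.03695     0.8379     0.8177   0.002953
  Δ        -0.001034  -0.001034   0.001034 5.1715e-04
  eq         0.03592     0.8369     0.8187    0.00347
  solve Keq expr → x = 5.1715e-04; check Q = 2.574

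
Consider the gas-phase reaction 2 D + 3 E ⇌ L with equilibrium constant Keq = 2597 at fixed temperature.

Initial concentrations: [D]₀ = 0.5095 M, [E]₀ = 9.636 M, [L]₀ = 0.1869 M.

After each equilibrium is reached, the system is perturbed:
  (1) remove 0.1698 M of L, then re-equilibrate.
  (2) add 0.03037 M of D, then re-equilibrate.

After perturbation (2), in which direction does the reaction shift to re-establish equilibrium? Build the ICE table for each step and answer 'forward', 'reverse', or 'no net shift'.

Q₀ = 8.0469e-04 vs Keq = 2597 ⇒ Q<K, forward
Step 1:
                    D           E           L
  I            0.5095       9.636      0.1869
  C            -0.509     -0.7635      0.2545
  E        4.9330e-04       8.872      0.4414
  solve Keq expr → x = 0.2545; check Q = 2597
Then remove 0.1698 M of L.
Step 2:
                    D           E           L
  I        4.9330e-04       8.872      0.2716
  C       -1.0630e-04 -1.5945e-04  5.3148e-05
  E        3.8701e-04       8.872      0.2717
  solve Keq expr → x = 5.3148e-05; check Q = 2597
Then add 0.03037 M of D.
Step 3:
                    D           E           L
  I           0.03076       8.872      0.2717
  C          -0.03036    -0.04553     0.01518
  E        4.0075e-04       8.827      0.2868
  solve Keq expr → x = 0.01518; check Q = 2597

Direction: forward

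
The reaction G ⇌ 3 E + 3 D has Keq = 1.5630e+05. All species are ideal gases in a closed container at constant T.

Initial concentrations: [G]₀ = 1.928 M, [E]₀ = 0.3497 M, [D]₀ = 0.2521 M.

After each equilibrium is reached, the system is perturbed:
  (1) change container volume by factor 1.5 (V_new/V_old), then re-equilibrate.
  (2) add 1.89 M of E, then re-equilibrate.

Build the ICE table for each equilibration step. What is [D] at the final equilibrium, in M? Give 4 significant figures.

[D]_eq = 3.818 M

Q₀ = 3.5538e-04 vs Keq = 1.5630e+05 ⇒ Q<K, forward
Step 1:
                   G          E          D
  I            1.928     0.3497     0.2521
  C           -1.744      5.233      5.233
  E           0.1837      5.583      5.485
  solve Keq expr → x = 1.744; check Q = 1.5630e+05
Then change container volume by factor 1.5 (V_new/V_old).
Step 2:
                   G          E          D
  I           0.1225      3.722      3.657
  C         -0.09703     0.2911     0.2911
  E          0.02544      4.013      3.948
  solve Keq expr → x = 0.09703; check Q = 1.5630e+05
Then add 1.89 M of E.
Step 3:
                   G          E          D
  I          0.02544      5.903      3.948
  C          0.04311    -0.1293    -0.1293
  E          0.06855      5.773      3.818
  solve Keq expr → x = -0.04311; check Q = 1.5630e+05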